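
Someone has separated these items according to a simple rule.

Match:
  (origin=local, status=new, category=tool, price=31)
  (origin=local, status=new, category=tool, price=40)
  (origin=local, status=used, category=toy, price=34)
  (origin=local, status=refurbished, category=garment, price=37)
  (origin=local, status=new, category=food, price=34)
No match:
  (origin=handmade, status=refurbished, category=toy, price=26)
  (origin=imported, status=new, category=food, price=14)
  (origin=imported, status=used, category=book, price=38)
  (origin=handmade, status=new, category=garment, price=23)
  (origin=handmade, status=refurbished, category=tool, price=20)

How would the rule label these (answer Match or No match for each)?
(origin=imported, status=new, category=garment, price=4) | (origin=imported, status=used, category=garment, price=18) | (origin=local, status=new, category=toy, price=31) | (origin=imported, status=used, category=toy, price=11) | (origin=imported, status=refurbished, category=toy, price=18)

The pattern is that an item is 'Match' exactly when: origin is local.
No match: (origin=imported, status=new, category=garment, price=4), since origin is imported.
No match: (origin=imported, status=used, category=garment, price=18), since origin is imported.
Match: (origin=local, status=new, category=toy, price=31), since origin is local.
No match: (origin=imported, status=used, category=toy, price=11), since origin is imported.
No match: (origin=imported, status=refurbished, category=toy, price=18), since origin is imported.

No match, No match, Match, No match, No match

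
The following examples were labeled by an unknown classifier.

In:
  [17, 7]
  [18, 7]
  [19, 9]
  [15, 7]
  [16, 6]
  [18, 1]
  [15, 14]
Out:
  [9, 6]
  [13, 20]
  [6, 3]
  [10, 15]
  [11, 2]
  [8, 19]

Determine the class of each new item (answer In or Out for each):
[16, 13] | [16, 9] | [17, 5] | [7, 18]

Every 'In' example satisfies: first ≥ 14. None of the 'Out' examples do.

In, In, In, Out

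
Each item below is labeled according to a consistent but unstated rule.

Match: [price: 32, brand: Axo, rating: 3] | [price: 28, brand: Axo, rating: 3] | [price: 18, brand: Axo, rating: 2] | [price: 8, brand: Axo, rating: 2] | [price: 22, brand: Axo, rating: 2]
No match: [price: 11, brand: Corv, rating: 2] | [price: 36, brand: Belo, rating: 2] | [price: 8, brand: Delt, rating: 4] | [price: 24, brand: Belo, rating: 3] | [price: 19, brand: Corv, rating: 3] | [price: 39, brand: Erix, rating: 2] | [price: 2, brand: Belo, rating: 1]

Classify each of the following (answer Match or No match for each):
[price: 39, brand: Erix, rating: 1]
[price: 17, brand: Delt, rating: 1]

The pattern is that an item is 'Match' exactly when: brand is Axo.

No match, No match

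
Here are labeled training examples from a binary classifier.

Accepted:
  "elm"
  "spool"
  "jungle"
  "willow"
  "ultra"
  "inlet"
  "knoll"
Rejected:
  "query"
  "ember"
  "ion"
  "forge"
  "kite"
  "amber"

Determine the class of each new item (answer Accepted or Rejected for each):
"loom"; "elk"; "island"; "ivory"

Accepted, Accepted, Accepted, Rejected

The classifier is using: contains 'l'.
"loom": has 'l', satisfies this → Accepted. "elk": has 'l', satisfies this → Accepted. "island": has 'l', satisfies this → Accepted. "ivory": no 'l', doesn't match → Rejected.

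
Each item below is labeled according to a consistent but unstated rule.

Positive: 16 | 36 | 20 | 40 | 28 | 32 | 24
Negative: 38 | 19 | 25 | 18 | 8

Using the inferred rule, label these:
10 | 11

The simplest hypothesis consistent with all the labels is: multiple of 4 AND at least 16.

Negative, Negative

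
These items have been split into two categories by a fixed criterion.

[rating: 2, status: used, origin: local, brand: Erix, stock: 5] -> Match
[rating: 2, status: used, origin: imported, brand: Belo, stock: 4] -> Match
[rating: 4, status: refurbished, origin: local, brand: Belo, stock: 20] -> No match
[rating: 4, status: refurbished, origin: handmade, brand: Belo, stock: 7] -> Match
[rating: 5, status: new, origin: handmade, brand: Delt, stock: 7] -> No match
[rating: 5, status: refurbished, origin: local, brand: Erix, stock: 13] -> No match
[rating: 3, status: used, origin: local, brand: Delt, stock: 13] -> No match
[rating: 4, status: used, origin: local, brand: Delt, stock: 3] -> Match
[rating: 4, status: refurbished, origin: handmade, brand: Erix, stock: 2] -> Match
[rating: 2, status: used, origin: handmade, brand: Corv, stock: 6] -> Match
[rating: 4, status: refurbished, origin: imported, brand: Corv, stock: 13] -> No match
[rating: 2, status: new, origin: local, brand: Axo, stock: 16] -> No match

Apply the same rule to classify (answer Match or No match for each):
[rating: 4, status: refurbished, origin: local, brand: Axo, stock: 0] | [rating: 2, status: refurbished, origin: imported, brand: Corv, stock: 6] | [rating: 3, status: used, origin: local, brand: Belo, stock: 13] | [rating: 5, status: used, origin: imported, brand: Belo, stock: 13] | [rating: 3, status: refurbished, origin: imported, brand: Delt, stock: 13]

Match, Match, No match, No match, No match

The rule appears to be: stock ≤ 7 AND rating ≤ 4.
[rating: 4, status: refurbished, origin: local, brand: Axo, stock: 0]: Match (stock = 0, rating = 4). [rating: 2, status: refurbished, origin: imported, brand: Corv, stock: 6]: Match (stock = 6, rating = 2). [rating: 3, status: used, origin: local, brand: Belo, stock: 13]: No match (stock = 13, rating = 3). [rating: 5, status: used, origin: imported, brand: Belo, stock: 13]: No match (stock = 13, rating = 5). [rating: 3, status: refurbished, origin: imported, brand: Delt, stock: 13]: No match (stock = 13, rating = 3).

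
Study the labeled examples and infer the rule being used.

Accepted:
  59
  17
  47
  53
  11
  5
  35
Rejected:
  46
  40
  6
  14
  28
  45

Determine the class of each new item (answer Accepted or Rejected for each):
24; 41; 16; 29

Rejected, Accepted, Rejected, Accepted

'Accepted' ⟺ ≡ 5 (mod 6).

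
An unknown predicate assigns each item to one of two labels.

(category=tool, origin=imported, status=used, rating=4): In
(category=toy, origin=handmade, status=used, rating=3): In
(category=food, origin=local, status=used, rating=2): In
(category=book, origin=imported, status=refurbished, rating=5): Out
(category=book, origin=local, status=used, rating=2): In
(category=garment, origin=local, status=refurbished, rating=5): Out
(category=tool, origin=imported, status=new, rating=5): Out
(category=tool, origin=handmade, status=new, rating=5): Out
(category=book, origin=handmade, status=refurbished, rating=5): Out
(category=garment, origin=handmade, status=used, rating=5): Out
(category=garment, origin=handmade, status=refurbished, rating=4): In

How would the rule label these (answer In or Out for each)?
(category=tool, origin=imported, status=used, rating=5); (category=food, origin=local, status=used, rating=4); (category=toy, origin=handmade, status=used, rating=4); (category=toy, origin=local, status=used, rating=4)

The common property of the 'In' items is: rating ≤ 4. No 'Out' item has it.
Out: (category=tool, origin=imported, status=used, rating=5), since rating = 5.
In: (category=food, origin=local, status=used, rating=4), since rating = 4.
In: (category=toy, origin=handmade, status=used, rating=4), since rating = 4.
In: (category=toy, origin=local, status=used, rating=4), since rating = 4.

Out, In, In, In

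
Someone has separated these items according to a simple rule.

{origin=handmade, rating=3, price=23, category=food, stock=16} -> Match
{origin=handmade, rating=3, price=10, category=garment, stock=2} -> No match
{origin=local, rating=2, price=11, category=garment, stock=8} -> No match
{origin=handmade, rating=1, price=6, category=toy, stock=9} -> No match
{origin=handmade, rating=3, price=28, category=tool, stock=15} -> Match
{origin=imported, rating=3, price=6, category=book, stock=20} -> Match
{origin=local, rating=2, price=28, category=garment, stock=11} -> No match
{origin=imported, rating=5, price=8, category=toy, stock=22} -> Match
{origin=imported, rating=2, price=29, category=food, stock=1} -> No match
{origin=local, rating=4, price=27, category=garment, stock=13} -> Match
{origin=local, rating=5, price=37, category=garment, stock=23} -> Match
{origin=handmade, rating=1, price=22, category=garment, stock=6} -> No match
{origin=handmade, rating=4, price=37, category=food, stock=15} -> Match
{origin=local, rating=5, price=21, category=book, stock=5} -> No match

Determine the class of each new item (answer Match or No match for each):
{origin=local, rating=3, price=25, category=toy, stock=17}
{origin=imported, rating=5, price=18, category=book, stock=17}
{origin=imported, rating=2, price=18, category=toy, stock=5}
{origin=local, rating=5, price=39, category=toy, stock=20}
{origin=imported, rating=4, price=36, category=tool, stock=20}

Match, Match, No match, Match, Match

The classifier is using: stock ≥ 13.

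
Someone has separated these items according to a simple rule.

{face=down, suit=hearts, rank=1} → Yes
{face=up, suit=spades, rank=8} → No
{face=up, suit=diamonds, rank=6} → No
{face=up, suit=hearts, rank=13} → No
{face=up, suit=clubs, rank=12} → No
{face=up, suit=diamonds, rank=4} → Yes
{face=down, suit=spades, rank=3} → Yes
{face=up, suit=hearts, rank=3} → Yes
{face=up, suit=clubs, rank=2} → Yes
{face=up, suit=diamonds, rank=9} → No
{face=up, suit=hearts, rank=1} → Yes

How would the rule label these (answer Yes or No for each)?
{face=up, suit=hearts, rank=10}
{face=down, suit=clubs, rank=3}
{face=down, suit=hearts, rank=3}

The common property of the 'Yes' items is: rank ≤ 4. No 'No' item has it.
{face=up, suit=hearts, rank=10}: rank = 10 — does not pass, so No.
{face=down, suit=clubs, rank=3}: rank = 3 — has this property, so Yes.
{face=down, suit=hearts, rank=3}: rank = 3 — has this property, so Yes.

No, Yes, Yes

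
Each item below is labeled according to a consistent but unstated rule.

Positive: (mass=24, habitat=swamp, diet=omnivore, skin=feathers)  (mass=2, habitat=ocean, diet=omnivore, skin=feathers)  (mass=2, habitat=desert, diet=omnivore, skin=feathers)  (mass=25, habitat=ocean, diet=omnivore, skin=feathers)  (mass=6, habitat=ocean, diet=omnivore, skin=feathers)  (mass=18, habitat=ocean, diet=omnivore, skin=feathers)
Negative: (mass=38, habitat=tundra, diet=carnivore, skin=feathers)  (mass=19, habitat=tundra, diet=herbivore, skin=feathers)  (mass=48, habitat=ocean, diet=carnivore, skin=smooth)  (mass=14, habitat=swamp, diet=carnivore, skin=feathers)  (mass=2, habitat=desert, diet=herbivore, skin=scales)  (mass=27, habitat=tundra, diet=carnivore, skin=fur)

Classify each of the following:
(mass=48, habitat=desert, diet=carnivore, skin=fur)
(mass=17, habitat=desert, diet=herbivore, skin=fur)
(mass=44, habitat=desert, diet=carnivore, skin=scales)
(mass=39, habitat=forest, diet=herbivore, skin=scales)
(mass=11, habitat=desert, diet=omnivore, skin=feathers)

Negative, Negative, Negative, Negative, Positive

Looking at the examples, the only property every 'Positive' case has and every 'Negative' case lacks is: diet is omnivore.
(mass=48, habitat=desert, diet=carnivore, skin=fur) → diet is carnivore → Negative.
(mass=17, habitat=desert, diet=herbivore, skin=fur) → diet is herbivore → Negative.
(mass=44, habitat=desert, diet=carnivore, skin=scales) → diet is carnivore → Negative.
(mass=39, habitat=forest, diet=herbivore, skin=scales) → diet is herbivore → Negative.
(mass=11, habitat=desert, diet=omnivore, skin=feathers) → diet is omnivore → Positive.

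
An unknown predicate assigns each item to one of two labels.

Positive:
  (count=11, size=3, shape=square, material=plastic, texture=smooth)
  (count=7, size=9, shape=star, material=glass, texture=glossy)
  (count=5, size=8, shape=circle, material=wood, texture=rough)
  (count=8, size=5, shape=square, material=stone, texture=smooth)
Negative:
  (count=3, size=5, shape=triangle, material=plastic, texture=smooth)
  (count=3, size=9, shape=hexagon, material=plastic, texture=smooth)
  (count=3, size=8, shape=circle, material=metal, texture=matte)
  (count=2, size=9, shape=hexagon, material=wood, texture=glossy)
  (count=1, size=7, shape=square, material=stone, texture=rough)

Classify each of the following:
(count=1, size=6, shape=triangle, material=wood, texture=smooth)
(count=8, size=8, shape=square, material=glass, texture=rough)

Negative, Positive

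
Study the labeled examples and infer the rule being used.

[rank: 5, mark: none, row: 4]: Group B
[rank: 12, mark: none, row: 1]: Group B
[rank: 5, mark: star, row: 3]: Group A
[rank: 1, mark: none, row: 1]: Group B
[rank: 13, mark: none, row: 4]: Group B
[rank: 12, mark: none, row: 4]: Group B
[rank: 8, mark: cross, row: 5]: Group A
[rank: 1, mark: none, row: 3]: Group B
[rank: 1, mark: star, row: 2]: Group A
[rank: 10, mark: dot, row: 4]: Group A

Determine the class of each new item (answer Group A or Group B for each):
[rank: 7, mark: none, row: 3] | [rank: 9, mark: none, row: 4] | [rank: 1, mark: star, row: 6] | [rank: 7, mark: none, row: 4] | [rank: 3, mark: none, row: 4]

Group B, Group B, Group A, Group B, Group B

The distinguishing property — mark is not none — holds for all the 'Group A' cases and none of the 'Group B' cases.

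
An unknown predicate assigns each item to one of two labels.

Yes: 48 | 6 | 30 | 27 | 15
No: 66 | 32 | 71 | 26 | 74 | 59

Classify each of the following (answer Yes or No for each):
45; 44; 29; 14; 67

Yes, No, No, No, No

One predicate separates the groups cleanly: multiple of 3 AND at most 48.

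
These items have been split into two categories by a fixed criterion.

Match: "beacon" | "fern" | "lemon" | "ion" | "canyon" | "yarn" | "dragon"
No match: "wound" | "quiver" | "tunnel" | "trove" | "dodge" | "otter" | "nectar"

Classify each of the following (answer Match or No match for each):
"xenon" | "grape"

The pattern is that an item is 'Match' exactly when: ends with 'n'.
"xenon" — ends with 'n', hence Match.
"grape" — ends with 'e', hence No match.

Match, No match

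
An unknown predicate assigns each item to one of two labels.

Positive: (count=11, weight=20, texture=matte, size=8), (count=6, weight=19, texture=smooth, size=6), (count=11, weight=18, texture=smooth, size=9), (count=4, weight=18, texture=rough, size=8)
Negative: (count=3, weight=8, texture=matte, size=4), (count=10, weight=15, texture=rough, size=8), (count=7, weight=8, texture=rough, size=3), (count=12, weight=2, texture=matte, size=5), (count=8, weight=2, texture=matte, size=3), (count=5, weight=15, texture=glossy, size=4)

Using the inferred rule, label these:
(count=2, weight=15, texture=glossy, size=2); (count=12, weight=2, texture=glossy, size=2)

Negative, Negative

The common property of the 'Positive' items is: weight ≥ 18. No 'Negative' item has it.
(count=2, weight=15, texture=glossy, size=2) → weight = 15 → Negative.
(count=12, weight=2, texture=glossy, size=2) → weight = 2 → Negative.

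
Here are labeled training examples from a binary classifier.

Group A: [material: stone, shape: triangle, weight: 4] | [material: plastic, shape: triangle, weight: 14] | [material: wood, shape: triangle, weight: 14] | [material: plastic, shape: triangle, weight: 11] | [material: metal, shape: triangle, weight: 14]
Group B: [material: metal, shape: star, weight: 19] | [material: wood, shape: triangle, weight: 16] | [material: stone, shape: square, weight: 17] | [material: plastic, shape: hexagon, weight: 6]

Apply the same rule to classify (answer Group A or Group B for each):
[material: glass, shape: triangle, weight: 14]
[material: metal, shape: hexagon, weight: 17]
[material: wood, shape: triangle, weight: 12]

Group A, Group B, Group A

The common property of the 'Group A' items is: shape is triangle AND weight ≤ 14. No 'Group B' item has it.
Group A: [material: glass, shape: triangle, weight: 14], since shape is triangle, weight = 14.
Group B: [material: metal, shape: hexagon, weight: 17], since shape is hexagon, weight = 17.
Group A: [material: wood, shape: triangle, weight: 12], since shape is triangle, weight = 12.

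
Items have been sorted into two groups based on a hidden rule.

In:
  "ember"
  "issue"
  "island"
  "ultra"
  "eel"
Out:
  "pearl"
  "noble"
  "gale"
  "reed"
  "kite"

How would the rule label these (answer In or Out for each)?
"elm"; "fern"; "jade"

In, Out, Out

A rule that fits every label: starts with a vowel — true of each 'In' example, false of each 'Out' one.
"elm": starts with 'e' — satisfies this, so In.
"fern": starts with 'f' — does not fit, so Out.
"jade": starts with 'j' — does not fit, so Out.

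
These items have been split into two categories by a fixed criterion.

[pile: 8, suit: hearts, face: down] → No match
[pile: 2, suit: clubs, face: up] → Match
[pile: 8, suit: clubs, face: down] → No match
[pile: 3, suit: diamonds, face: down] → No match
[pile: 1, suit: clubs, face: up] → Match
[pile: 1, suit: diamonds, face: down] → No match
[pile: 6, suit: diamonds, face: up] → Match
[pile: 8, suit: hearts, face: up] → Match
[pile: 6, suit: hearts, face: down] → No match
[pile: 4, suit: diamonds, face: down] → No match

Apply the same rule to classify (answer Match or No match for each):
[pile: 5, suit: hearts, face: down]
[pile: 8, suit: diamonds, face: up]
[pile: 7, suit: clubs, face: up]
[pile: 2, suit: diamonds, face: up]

No match, Match, Match, Match

All 'Match' examples share one property — face is up — and every 'No match' example lacks it.
[pile: 5, suit: hearts, face: down] — face is down, hence No match.
[pile: 8, suit: diamonds, face: up] — face is up, hence Match.
[pile: 7, suit: clubs, face: up] — face is up, hence Match.
[pile: 2, suit: diamonds, face: up] — face is up, hence Match.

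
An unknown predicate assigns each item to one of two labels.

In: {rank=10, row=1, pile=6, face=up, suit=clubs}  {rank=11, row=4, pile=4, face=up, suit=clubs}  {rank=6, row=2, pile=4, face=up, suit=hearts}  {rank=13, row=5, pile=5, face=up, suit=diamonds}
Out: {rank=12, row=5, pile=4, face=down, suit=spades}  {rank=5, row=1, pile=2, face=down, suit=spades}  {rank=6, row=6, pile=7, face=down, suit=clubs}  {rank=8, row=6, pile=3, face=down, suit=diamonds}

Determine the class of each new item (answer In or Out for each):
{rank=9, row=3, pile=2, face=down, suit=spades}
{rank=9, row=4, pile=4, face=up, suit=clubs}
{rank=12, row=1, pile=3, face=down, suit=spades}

Out, In, Out

'In' ⟺ face is up.
{rank=9, row=3, pile=2, face=down, suit=spades}: face is down, does not fit → Out.
{rank=9, row=4, pile=4, face=up, suit=clubs}: face is up, meets the rule → In.
{rank=12, row=1, pile=3, face=down, suit=spades}: face is down, does not fit → Out.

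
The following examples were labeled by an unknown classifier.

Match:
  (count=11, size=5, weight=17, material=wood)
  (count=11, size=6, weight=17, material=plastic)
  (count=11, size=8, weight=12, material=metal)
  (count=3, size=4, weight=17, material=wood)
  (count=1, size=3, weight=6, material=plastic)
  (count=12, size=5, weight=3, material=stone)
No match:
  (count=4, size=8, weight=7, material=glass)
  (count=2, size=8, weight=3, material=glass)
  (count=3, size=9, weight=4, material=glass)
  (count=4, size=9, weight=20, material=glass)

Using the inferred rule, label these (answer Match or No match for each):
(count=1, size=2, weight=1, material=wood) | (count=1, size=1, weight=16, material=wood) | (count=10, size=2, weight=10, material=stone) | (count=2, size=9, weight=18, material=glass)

The rule appears to be: material is not glass.
(count=1, size=2, weight=1, material=wood): Match (material is wood).
(count=1, size=1, weight=16, material=wood): Match (material is wood).
(count=10, size=2, weight=10, material=stone): Match (material is stone).
(count=2, size=9, weight=18, material=glass): No match (material is glass).

Match, Match, Match, No match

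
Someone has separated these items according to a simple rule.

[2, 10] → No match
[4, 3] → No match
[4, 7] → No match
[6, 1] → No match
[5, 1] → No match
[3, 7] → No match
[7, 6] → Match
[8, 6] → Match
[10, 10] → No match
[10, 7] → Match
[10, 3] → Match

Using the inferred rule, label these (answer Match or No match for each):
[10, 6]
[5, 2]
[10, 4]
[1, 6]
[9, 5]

Match, No match, Match, No match, Match

The simplest hypothesis consistent with all the labels is: first > second AND sum ≥ 10.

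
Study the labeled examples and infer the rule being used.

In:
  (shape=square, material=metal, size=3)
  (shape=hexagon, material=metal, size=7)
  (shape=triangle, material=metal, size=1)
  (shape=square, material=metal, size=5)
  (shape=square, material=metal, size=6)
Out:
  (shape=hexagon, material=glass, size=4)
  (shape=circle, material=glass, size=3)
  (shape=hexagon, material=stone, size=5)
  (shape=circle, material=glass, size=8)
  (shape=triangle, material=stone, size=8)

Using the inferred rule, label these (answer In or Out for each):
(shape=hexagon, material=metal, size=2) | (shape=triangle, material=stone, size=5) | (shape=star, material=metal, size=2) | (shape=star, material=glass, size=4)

In, Out, In, Out

Rule: material is metal. This holds for each 'In' example and fails for each 'Out' one.
(shape=hexagon, material=metal, size=2) — material is metal, hence In. (shape=triangle, material=stone, size=5) — material is stone, hence Out. (shape=star, material=metal, size=2) — material is metal, hence In. (shape=star, material=glass, size=4) — material is glass, hence Out.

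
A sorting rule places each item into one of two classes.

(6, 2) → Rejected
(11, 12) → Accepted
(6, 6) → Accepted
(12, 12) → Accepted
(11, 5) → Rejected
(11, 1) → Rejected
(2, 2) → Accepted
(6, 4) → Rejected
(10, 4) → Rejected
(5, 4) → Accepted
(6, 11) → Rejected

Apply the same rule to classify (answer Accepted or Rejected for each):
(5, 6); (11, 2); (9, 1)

'Accepted' ⟺ |first − second| ≤ 1.
Accepted: (5, 6), since |5−6| = 1. Rejected: (11, 2), since |11−2| = 9. Rejected: (9, 1), since |9−1| = 8.

Accepted, Rejected, Rejected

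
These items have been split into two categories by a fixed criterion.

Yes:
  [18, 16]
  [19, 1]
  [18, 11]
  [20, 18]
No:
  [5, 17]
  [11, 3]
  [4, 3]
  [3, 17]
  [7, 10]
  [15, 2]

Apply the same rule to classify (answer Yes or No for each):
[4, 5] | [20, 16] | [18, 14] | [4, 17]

The classifier is using: first ≥ 16.

No, Yes, Yes, No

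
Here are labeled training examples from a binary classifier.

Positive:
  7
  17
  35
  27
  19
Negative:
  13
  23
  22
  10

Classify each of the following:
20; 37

Negative, Positive

The common property of the 'Positive' items is: digit sum ≥ 6. No 'Negative' item has it.
20: digit sum 2+0 = 2 — doesn't qualify, so Negative.
37: digit sum 3+7 = 10 — fits, so Positive.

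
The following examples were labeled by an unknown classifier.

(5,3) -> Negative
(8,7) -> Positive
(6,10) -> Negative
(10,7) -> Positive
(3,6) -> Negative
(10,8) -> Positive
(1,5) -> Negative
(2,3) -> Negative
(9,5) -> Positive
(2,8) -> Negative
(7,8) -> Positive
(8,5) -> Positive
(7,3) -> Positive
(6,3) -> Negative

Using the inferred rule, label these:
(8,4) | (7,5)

Positive, Positive

The classifier is using: first ≥ 7.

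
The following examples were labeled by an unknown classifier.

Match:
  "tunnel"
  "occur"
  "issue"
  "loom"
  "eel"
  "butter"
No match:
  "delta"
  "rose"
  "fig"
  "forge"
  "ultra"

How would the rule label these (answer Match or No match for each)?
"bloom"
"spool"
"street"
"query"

Match, Match, Match, No match

The distinguishing property — has a double letter — holds for all the 'Match' cases and none of the 'No match' cases.
"bloom": Match ('oo' doubled). "spool": Match ('oo' doubled). "street": Match ('ee' doubled). "query": No match (no doubled letter).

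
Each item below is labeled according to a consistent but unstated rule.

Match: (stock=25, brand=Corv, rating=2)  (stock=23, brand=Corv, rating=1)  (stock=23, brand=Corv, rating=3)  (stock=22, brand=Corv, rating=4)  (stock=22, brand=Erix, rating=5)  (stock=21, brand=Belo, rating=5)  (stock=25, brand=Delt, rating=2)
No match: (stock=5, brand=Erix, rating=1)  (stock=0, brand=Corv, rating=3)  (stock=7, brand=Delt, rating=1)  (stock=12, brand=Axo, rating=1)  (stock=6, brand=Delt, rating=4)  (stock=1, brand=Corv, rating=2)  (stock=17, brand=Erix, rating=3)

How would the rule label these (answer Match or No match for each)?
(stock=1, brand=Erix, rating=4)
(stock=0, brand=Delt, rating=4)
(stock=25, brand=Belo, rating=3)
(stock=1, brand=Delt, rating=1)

No match, No match, Match, No match

The rule appears to be: stock ≥ 21.
(stock=1, brand=Erix, rating=4) → stock = 1 → No match.
(stock=0, brand=Delt, rating=4) → stock = 0 → No match.
(stock=25, brand=Belo, rating=3) → stock = 25 → Match.
(stock=1, brand=Delt, rating=1) → stock = 1 → No match.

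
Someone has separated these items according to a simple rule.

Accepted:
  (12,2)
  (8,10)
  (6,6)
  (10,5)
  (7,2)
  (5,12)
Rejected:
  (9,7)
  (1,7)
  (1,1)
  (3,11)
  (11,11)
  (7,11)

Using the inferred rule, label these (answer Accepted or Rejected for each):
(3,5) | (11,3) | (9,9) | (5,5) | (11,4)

Rejected, Rejected, Rejected, Rejected, Accepted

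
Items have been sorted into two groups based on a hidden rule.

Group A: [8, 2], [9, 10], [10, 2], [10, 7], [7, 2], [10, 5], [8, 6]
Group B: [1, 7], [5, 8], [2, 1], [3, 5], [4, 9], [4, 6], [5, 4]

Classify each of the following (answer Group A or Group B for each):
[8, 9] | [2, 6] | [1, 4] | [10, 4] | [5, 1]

The pattern is that an item is 'Group A' exactly when: first ≥ 6.
[8, 9] → first 8 → Group A. [2, 6] → first 2 → Group B. [1, 4] → first 1 → Group B. [10, 4] → first 10 → Group A. [5, 1] → first 5 → Group B.

Group A, Group B, Group B, Group A, Group B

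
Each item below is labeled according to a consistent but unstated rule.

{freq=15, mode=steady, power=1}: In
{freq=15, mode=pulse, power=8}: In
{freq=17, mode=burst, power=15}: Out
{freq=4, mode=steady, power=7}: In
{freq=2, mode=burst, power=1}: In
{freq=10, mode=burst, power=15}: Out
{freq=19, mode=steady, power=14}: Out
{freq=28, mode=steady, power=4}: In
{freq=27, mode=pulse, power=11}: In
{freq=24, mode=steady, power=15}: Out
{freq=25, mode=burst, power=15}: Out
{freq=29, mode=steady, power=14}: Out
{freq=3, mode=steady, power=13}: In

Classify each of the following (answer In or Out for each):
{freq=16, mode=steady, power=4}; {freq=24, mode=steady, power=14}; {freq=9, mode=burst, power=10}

The common property of the 'In' items is: power ≤ 13. No 'Out' item has it.
{freq=16, mode=steady, power=4} → power = 4 → In.
{freq=24, mode=steady, power=14} → power = 14 → Out.
{freq=9, mode=burst, power=10} → power = 10 → In.

In, Out, In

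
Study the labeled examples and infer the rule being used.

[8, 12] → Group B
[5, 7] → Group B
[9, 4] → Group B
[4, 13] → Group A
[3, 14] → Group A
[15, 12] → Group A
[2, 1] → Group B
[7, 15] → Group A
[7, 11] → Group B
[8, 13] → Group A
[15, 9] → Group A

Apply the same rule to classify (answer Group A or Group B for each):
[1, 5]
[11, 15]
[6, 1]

A rule that fits every label: max ≥ 13 — true of each 'Group A' example, false of each 'Group B' one.
[1, 5]: max 5 — fails the rule, so Group B. [11, 15]: max 15 — qualifies, so Group A. [6, 1]: max 6 — fails the rule, so Group B.

Group B, Group A, Group B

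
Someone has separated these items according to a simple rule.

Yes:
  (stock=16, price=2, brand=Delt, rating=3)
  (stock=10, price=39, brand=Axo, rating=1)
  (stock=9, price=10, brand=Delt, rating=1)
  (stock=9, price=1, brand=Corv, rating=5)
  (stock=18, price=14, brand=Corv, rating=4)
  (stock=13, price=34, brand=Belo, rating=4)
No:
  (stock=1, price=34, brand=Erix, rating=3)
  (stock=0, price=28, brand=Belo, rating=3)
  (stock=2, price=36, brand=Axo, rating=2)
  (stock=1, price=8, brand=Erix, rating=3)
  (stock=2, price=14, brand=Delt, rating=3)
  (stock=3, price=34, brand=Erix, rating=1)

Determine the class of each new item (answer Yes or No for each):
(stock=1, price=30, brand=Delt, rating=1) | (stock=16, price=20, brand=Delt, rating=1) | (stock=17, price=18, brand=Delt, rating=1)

No, Yes, Yes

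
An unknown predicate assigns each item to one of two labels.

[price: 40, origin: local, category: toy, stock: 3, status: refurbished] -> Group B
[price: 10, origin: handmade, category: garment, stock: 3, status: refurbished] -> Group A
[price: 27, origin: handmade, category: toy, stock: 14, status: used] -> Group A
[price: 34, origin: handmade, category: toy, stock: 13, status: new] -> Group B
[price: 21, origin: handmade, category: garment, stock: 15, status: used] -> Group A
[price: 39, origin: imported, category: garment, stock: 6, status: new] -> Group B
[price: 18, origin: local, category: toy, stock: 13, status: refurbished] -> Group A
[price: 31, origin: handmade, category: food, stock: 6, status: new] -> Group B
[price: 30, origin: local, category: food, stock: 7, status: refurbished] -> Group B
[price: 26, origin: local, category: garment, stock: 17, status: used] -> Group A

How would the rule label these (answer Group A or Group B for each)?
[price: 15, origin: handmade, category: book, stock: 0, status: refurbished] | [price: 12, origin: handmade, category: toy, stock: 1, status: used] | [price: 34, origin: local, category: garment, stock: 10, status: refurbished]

Group A, Group A, Group B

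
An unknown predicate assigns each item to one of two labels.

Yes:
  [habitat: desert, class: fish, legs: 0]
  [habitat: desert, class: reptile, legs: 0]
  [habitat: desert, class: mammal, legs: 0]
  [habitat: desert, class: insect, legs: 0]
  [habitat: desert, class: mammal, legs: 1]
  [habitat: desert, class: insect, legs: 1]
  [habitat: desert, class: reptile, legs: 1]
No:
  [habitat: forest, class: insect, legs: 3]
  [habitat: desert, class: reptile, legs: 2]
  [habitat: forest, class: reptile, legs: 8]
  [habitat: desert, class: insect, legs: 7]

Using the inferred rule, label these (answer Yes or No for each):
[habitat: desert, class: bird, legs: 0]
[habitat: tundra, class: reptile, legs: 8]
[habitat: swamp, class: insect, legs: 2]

Yes, No, No

A rule that fits every label: legs ≤ 1 — true of each 'Yes' example, false of each 'No' one.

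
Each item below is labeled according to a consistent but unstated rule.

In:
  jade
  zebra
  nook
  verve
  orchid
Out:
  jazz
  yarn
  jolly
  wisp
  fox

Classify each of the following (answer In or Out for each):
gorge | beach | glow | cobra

In, In, Out, In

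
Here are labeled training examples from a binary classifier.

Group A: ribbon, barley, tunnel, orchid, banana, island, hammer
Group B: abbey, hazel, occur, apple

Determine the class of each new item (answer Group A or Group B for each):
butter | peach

One predicate separates the groups cleanly: even length.
butter → length 6 → Group A.
peach → length 5 → Group B.

Group A, Group B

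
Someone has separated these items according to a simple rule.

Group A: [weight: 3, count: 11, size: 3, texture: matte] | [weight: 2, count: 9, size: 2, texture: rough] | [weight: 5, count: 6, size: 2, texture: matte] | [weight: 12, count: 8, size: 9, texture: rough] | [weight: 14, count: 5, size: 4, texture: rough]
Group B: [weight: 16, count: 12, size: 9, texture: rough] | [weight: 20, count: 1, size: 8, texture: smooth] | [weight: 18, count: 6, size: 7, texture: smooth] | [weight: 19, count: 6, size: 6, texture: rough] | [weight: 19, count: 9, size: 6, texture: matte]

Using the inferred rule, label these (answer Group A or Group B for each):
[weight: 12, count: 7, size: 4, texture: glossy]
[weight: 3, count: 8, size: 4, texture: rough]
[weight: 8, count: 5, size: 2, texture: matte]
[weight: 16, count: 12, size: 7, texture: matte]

Group A, Group A, Group A, Group B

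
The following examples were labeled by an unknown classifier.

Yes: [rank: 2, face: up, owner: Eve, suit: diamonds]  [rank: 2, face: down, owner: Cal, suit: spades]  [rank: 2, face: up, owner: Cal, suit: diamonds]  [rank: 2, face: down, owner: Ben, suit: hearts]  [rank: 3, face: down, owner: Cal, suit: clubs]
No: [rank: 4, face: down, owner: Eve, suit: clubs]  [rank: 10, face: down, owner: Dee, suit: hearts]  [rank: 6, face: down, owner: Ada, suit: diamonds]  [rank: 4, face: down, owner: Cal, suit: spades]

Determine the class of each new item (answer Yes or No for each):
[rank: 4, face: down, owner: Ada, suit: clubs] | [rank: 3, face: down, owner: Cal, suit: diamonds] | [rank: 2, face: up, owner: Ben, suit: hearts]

No, Yes, Yes

The pattern is that an item is 'Yes' exactly when: rank ≤ 3.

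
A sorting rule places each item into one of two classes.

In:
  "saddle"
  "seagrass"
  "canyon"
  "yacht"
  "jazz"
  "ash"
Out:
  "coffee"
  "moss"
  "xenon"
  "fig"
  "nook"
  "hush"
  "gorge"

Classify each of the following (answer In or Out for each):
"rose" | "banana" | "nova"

Out, In, In

'In' ⟺ contains 'a'.
"rose" — no 'a', hence Out.
"banana" — has 'a', hence In.
"nova" — has 'a', hence In.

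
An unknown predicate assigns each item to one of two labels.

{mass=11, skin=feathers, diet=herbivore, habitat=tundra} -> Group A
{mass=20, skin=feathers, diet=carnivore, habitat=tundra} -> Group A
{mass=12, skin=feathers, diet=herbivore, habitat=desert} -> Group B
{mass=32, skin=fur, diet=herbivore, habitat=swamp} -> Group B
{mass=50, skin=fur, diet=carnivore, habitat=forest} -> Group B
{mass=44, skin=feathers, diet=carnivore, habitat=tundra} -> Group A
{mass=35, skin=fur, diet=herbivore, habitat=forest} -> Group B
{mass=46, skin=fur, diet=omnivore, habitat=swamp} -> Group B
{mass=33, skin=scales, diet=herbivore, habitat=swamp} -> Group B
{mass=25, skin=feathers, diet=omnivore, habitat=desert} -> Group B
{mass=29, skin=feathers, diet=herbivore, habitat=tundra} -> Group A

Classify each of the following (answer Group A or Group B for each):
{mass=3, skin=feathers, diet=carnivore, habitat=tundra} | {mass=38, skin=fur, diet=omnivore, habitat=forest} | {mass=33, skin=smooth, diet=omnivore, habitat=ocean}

'Group A' ⟺ habitat is tundra.
{mass=3, skin=feathers, diet=carnivore, habitat=tundra} → habitat is tundra → Group A. {mass=38, skin=fur, diet=omnivore, habitat=forest} → habitat is forest → Group B. {mass=33, skin=smooth, diet=omnivore, habitat=ocean} → habitat is ocean → Group B.

Group A, Group B, Group B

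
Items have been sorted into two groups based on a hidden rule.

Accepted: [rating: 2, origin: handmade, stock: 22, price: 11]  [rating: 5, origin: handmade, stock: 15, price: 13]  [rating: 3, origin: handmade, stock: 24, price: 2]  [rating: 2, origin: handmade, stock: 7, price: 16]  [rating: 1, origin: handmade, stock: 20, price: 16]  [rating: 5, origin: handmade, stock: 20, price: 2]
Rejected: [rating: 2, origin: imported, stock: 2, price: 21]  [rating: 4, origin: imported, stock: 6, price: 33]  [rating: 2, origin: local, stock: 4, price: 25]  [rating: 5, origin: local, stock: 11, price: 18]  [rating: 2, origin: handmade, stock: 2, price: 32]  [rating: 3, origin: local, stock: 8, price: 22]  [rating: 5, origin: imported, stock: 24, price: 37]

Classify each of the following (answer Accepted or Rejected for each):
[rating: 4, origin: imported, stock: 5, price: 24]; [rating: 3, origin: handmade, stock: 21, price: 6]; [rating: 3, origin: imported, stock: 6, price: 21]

Rejected, Accepted, Rejected

One predicate separates the groups cleanly: price ≤ 16.
[rating: 4, origin: imported, stock: 5, price: 24]: price = 24 — doesn't match, so Rejected.
[rating: 3, origin: handmade, stock: 21, price: 6]: price = 6 — fits, so Accepted.
[rating: 3, origin: imported, stock: 6, price: 21]: price = 21 — doesn't match, so Rejected.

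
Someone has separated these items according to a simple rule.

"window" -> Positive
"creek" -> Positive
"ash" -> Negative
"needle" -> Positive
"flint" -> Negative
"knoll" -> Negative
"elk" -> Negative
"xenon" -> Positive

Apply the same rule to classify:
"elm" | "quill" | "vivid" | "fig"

Negative, Positive, Positive, Negative

One predicate separates the groups cleanly: has ≥ 2 vowels.
"elm": Negative (1 vowel). "quill": Positive (2 vowels). "vivid": Positive (2 vowels). "fig": Negative (1 vowel).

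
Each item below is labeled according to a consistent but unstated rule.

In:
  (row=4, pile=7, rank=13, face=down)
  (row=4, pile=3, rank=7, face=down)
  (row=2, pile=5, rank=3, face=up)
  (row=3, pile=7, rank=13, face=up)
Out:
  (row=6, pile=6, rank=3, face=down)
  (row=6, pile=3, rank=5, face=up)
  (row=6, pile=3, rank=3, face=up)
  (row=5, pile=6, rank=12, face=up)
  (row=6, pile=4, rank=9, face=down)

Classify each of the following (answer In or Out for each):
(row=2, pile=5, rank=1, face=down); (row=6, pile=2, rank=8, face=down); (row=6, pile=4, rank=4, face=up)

The pattern is that an item is 'In' exactly when: row ≤ 4.
In: (row=2, pile=5, rank=1, face=down), since row = 2.
Out: (row=6, pile=2, rank=8, face=down), since row = 6.
Out: (row=6, pile=4, rank=4, face=up), since row = 6.

In, Out, Out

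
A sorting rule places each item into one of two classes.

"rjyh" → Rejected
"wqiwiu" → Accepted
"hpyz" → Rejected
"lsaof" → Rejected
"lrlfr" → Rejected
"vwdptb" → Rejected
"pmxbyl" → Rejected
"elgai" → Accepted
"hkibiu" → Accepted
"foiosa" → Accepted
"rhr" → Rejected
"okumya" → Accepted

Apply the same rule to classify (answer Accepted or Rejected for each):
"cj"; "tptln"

One predicate separates the groups cleanly: ends with a vowel.
"cj": ends with 'j', fails the rule → Rejected. "tptln": ends with 'n', fails the rule → Rejected.

Rejected, Rejected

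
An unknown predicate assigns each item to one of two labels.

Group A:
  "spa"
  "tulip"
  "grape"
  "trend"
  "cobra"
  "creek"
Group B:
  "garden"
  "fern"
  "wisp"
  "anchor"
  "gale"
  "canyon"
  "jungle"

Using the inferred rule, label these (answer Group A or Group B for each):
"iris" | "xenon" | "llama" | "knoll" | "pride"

Group B, Group A, Group A, Group A, Group A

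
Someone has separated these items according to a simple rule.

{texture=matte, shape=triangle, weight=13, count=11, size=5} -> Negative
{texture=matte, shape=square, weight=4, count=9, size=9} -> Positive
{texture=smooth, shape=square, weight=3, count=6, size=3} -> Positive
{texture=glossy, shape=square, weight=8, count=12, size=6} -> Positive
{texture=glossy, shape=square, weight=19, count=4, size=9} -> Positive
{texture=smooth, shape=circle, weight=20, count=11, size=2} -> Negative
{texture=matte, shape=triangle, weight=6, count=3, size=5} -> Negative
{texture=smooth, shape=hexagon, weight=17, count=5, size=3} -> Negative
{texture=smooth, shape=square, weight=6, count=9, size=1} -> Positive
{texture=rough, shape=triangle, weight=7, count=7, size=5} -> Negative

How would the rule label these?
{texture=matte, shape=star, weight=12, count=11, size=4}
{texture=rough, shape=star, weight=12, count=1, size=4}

Negative, Negative

The distinguishing property — shape is square — holds for all the 'Positive' cases and none of the 'Negative' cases.
{texture=matte, shape=star, weight=12, count=11, size=4}: Negative (shape is star).
{texture=rough, shape=star, weight=12, count=1, size=4}: Negative (shape is star).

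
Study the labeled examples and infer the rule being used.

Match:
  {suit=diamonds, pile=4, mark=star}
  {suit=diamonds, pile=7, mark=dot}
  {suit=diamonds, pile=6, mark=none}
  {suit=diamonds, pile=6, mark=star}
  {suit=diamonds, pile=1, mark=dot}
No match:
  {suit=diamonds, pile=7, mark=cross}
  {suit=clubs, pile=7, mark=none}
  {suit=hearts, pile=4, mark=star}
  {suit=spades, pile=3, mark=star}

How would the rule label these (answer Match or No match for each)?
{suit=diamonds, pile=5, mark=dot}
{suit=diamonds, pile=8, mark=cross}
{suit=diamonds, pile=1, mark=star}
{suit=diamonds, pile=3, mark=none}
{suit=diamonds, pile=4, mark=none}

Match, No match, Match, Match, Match

Rule: mark is not cross AND suit is diamonds. This holds for each 'Match' example and fails for each 'No match' one.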